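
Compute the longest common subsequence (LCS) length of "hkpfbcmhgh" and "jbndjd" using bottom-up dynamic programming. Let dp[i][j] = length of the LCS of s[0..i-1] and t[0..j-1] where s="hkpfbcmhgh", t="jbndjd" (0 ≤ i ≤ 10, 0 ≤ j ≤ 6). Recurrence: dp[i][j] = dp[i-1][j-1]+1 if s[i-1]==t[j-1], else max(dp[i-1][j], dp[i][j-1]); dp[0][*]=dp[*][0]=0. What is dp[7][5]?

1

   ''  j  b  n  d  j  d
''  0  0  0  0  0  0  0
 h  0  0  0  0  0  0  0
 k  0  0  0  0  0  0  0
 p  0  0  0  0  0  0  0
 f  0  0  0  0  0  0  0
 b  0  0  1  1  1  1  1
 c  0  0  1  1  1  1  1
 m  0  0  1  1  1  1  1
 h  0  0  1  1  1  1  1
 g  0  0  1  1  1  1  1
 h  0  0  1  1  1  1  1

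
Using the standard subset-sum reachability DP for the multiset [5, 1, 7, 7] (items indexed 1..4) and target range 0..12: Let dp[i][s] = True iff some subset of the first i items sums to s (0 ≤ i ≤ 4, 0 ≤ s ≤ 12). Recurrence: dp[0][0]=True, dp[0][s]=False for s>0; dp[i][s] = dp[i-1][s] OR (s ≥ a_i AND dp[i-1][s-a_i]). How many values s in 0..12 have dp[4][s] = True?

i\s   0   1   2   3   4   5   6   7   8   9  10  11  12
  0   T   F   F   F   F   F   F   F   F   F   F   F   F
  1   T   F   F   F   F   T   F   F   F   F   F   F   F
  2   T   T   F   F   F   T   T   F   F   F   F   F   F
  3   T   T   F   F   F   T   T   T   T   F   F   F   T
  4   T   T   F   F   F   T   T   T   T   F   F   F   T

7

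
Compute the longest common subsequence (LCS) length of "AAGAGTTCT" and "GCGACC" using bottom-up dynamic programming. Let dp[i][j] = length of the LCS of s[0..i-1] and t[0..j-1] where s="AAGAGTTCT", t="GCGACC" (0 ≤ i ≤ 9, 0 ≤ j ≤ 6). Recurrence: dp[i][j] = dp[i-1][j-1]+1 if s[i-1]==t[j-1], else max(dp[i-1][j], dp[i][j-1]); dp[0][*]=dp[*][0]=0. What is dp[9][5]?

   ''  G  C  G  A  C  C
''  0  0  0  0  0  0  0
 A  0  0  0  0  1  1  1
 A  0  0  0  0  1  1  1
 G  0  1  1  1  1  1  1
 A  0  1  1  1  2  2  2
 G  0  1  1  2  2  2  2
 T  0  1  1  2  2  2  2
 T  0  1  1  2  2  2  2
 C  0  1  2  2  2  3  3
 T  0  1  2  2  2  3  3

3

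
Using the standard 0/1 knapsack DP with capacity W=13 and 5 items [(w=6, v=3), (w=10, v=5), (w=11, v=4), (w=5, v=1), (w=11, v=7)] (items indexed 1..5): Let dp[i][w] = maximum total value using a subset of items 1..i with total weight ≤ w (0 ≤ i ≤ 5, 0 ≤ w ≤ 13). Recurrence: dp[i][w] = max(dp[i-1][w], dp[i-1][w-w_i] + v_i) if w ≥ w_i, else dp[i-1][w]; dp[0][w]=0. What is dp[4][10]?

i\w   0   1   2   3   4   5   6   7   8   9  10  11  12  13
  0   0   0   0   0   0   0   0   0   0   0   0   0   0   0
  1   0   0   0   0   0   0   3   3   3   3   3   3   3   3
  2   0   0   0   0   0   0   3   3   3   3   5   5   5   5
  3   0   0   0   0   0   0   3   3   3   3   5   5   5   5
  4   0   0   0   0   0   1   3   3   3   3   5   5   5   5
  5   0   0   0   0   0   1   3   3   3   3   5   7   7   7

5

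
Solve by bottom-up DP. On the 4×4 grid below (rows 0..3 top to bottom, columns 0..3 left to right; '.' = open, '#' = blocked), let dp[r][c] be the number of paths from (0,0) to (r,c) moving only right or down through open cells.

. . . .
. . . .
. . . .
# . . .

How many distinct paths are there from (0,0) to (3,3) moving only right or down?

r\c   0   1   2   3
  0   1   1   1   1
  1   1   2   3   4
  2   1   3   6  10
  3   0   3   9  19

19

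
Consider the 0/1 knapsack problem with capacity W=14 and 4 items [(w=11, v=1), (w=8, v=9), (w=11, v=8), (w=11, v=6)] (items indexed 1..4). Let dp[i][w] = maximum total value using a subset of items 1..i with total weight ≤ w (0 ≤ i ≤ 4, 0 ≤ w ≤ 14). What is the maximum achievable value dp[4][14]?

i\w   0   1   2   3   4   5   6   7   8   9  10  11  12  13  14
  0   0   0   0   0   0   0   0   0   0   0   0   0   0   0   0
  1   0   0   0   0   0   0   0   0   0   0   0   1   1   1   1
  2   0   0   0   0   0   0   0   0   9   9   9   9   9   9   9
  3   0   0   0   0   0   0   0   0   9   9   9   9   9   9   9
  4   0   0   0   0   0   0   0   0   9   9   9   9   9   9   9

9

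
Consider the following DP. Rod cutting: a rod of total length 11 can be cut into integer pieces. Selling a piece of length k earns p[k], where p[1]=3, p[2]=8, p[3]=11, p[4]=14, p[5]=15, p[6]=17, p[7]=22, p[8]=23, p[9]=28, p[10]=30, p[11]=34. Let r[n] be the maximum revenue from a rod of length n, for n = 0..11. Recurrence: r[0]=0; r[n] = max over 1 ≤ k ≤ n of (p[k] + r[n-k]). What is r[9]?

35

   n    0    1    2    3    4    5    6    7    8    9   10   11
r[n]    0    3    8   11   16   19   24   27   32   35   40   43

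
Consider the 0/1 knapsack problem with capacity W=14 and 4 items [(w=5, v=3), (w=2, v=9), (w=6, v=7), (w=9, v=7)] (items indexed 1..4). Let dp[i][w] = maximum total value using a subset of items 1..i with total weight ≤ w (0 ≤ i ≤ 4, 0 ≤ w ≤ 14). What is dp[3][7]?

i\w   0   1   2   3   4   5   6   7   8   9  10  11  12  13  14
  0   0   0   0   0   0   0   0   0   0   0   0   0   0   0   0
  1   0   0   0   0   0   3   3   3   3   3   3   3   3   3   3
  2   0   0   9   9   9   9   9  12  12  12  12  12  12  12  12
  3   0   0   9   9   9   9   9  12  16  16  16  16  16  19  19
  4   0   0   9   9   9   9   9  12  16  16  16  16  16  19  19

12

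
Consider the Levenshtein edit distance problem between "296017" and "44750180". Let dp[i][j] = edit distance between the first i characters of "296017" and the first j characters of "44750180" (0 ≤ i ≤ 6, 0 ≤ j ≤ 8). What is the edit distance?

6

   ''  4  4  7  5  0  1  8  0
''  0  1  2  3  4  5  6  7  8
 2  1  1  2  3  4  5  6  7  8
 9  2  2  2  3  4  5  6  7  8
 6  3  3  3  3  4  5  6  7  8
 0  4  4  4  4  4  4  5  6  7
 1  5  5  5  5  5  5  4  5  6
 7  6  6  6  5  6  6  5  5  6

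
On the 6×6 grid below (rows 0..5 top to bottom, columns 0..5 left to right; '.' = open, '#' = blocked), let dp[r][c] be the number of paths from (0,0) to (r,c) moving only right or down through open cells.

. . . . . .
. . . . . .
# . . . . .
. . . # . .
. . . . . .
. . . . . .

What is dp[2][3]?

9

r\c   0   1   2   3   4   5
  0   1   1   1   1   1   1
  1   1   2   3   4   5   6
  2   0   2   5   9  14  20
  3   0   2   7   0  14  34
  4   0   2   9   9  23  57
  5   0   2  11  20  43 100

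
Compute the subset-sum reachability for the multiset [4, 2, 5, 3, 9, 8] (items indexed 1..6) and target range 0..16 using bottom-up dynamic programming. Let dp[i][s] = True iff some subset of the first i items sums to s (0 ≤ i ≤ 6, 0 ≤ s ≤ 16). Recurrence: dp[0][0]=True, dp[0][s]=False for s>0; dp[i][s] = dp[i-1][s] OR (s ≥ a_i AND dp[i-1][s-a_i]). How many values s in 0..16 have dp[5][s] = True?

i\s   0   1   2   3   4   5   6   7   8   9  10  11  12  13  14  15  16
  0   T   F   F   F   F   F   F   F   F   F   F   F   F   F   F   F   F
  1   T   F   F   F   T   F   F   F   F   F   F   F   F   F   F   F   F
  2   T   F   T   F   T   F   T   F   F   F   F   F   F   F   F   F   F
  3   T   F   T   F   T   T   T   T   F   T   F   T   F   F   F   F   F
  4   T   F   T   T   T   T   T   T   T   T   T   T   T   F   T   F   F
  5   T   F   T   T   T   T   T   T   T   T   T   T   T   T   T   T   T
  6   T   F   T   T   T   T   T   T   T   T   T   T   T   T   T   T   T

16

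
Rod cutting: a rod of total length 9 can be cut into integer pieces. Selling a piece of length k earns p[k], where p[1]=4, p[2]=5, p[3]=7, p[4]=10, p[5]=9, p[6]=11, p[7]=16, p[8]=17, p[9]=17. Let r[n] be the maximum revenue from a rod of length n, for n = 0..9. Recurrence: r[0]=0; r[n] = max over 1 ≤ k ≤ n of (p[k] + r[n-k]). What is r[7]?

28

   n    0    1    2    3    4    5    6    7    8    9
r[n]    0    4    8   12   16   20   24   28   32   36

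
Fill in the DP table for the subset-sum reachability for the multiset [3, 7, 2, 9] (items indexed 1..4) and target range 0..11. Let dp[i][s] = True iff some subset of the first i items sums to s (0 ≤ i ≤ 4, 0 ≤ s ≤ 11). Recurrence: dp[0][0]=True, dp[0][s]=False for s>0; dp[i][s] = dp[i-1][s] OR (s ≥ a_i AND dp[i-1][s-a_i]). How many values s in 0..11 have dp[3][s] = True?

7

i\s   0   1   2   3   4   5   6   7   8   9  10  11
  0   T   F   F   F   F   F   F   F   F   F   F   F
  1   T   F   F   T   F   F   F   F   F   F   F   F
  2   T   F   F   T   F   F   F   T   F   F   T   F
  3   T   F   T   T   F   T   F   T   F   T   T   F
  4   T   F   T   T   F   T   F   T   F   T   T   T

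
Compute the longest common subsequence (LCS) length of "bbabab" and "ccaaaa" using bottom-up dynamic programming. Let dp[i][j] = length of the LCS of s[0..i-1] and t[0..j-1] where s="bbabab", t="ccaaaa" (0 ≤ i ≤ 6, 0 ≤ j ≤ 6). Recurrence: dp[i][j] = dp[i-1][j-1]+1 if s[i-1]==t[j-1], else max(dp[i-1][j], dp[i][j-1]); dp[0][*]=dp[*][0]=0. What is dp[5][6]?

   ''  c  c  a  a  a  a
''  0  0  0  0  0  0  0
 b  0  0  0  0  0  0  0
 b  0  0  0  0  0  0  0
 a  0  0  0  1  1  1  1
 b  0  0  0  1  1  1  1
 a  0  0  0  1  2  2  2
 b  0  0  0  1  2  2  2

2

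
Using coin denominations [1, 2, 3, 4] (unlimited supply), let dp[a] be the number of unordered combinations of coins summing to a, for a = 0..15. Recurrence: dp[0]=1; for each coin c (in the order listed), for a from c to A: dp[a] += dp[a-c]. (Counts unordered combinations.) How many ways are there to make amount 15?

after  coin     0     1     2     3     4     5     6     7     8     9    10    11    12    13    14    15
          1     1     1     1     1     1     1     1     1     1     1     1     1     1     1     1     1
          2     1     1     2     2     3     3     4     4     5     5     6     6     7     7     8     8
          3     1     1     2     3     4     5     7     8    10    12    14    16    19    21    24    27
          4     1     1     2     3     5     6     9    11    15    18    23    27    34    39    47    54

54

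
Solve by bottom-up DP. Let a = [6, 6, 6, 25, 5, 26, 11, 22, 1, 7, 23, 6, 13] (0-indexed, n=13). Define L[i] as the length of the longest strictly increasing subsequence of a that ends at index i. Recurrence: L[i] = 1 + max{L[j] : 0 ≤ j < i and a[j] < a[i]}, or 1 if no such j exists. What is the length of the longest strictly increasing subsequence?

   i    0    1    2    3    4    5    6    7    8    9   10   11   12
a[i]    6    6    6   25    5   26   11   22    1    7   23    6   13
L[i]    1    1    1    2    1    3    2    3    1    2    4    2    3

4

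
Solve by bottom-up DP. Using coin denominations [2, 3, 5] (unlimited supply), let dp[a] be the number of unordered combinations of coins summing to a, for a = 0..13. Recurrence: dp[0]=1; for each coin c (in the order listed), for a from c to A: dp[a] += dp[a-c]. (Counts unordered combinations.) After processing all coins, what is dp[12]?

after  coin     0     1     2     3     4     5     6     7     8     9    10    11    12    13
          2     1     0     1     0     1     0     1     0     1     0     1     0     1     0
          3     1     0     1     1     1     1     2     1     2     2     2     2     3     2
          5     1     0     1     1     1     2     2     2     3     3     4     4     5     5

5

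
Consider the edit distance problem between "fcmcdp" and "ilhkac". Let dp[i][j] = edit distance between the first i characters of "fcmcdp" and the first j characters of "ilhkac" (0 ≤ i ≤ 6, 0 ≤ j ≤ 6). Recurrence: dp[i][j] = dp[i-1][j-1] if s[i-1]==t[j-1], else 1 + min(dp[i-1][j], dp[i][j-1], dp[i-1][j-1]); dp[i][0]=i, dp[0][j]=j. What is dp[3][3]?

3

   ''  i  l  h  k  a  c
''  0  1  2  3  4  5  6
 f  1  1  2  3  4  5  6
 c  2  2  2  3  4  5  5
 m  3  3  3  3  4  5  6
 c  4  4  4  4  4  5  5
 d  5  5  5  5  5  5  6
 p  6  6  6  6  6  6  6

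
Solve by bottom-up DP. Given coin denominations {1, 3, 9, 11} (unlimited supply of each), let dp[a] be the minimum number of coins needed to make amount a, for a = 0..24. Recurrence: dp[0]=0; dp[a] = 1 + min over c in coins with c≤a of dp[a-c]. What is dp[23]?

 a  0  1  2  3  4  5  6  7  8  9 10 11 12 13 14 15 16 17 18 19 20 21 22 23 24
dp  0  1  2  1  2  3  2  3  4  1  2  1  2  3  2  3  4  3  2  3  2  3  2  3  4

3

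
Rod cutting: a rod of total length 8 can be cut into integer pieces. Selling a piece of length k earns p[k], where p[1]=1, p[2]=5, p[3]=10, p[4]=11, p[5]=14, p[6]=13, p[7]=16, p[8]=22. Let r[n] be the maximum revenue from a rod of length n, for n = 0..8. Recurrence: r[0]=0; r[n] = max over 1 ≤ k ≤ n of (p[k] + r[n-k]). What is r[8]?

25

   n    0    1    2    3    4    5    6    7    8
r[n]    0    1    5   10   11   15   20   21   25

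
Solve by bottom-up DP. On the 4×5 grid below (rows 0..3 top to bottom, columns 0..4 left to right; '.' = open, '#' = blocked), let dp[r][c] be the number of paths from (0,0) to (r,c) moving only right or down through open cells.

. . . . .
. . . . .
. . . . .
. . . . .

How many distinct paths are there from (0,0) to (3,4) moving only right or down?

r\c   0   1   2   3   4
  0   1   1   1   1   1
  1   1   2   3   4   5
  2   1   3   6  10  15
  3   1   4  10  20  35

35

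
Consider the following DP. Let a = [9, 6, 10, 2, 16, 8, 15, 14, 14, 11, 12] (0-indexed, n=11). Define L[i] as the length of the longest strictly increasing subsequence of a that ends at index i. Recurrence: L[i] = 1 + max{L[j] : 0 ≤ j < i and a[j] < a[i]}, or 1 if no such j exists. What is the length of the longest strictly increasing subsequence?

   i    0    1    2    3    4    5    6    7    8    9   10
a[i]    9    6   10    2   16    8   15   14   14   11   12
L[i]    1    1    2    1    3    2    3    3    3    3    4

4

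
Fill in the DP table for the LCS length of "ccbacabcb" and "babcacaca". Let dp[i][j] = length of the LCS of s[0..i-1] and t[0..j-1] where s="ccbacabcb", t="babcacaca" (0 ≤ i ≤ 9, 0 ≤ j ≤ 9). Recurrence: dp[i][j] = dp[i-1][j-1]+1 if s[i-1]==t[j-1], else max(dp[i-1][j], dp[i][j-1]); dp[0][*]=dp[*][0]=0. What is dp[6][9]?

5

   ''  b  a  b  c  a  c  a  c  a
''  0  0  0  0  0  0  0  0  0  0
 c  0  0  0  0  1  1  1  1  1  1
 c  0  0  0  0  1  1  2  2  2  2
 b  0  1  1  1  1  1  2  2  2  2
 a  0  1  2  2  2  2  2  3  3  3
 c  0  1  2  2  3  3  3  3  4  4
 a  0  1  2  2  3  4  4  4  4  5
 b  0  1  2  3  3  4  4  4  4  5
 c  0  1  2  3  4  4  5  5  5  5
 b  0  1  2  3  4  4  5  5  5  5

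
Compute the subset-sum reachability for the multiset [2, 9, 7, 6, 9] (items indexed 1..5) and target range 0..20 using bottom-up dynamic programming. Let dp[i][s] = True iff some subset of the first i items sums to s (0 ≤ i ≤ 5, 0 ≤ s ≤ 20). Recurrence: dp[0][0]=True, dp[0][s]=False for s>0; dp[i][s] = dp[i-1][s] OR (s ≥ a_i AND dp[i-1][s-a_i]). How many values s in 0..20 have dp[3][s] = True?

7

i\s   0   1   2   3   4   5   6   7   8   9  10  11  12  13  14  15  16  17  18  19  20
  0   T   F   F   F   F   F   F   F   F   F   F   F   F   F   F   F   F   F   F   F   F
  1   T   F   T   F   F   F   F   F   F   F   F   F   F   F   F   F   F   F   F   F   F
  2   T   F   T   F   F   F   F   F   F   T   F   T   F   F   F   F   F   F   F   F   F
  3   T   F   T   F   F   F   F   T   F   T   F   T   F   F   F   F   T   F   T   F   F
  4   T   F   T   F   F   F   T   T   T   T   F   T   F   T   F   T   T   T   T   F   F
  5   T   F   T   F   F   F   T   T   T   T   F   T   F   T   F   T   T   T   T   F   T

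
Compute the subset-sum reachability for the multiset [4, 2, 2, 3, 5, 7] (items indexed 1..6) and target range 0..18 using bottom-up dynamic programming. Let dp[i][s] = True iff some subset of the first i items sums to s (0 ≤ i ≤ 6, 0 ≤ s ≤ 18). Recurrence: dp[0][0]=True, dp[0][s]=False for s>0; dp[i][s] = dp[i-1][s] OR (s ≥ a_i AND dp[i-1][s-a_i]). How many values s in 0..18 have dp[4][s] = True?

10

i\s   0   1   2   3   4   5   6   7   8   9  10  11  12  13  14  15  16  17  18
  0   T   F   F   F   F   F   F   F   F   F   F   F   F   F   F   F   F   F   F
  1   T   F   F   F   T   F   F   F   F   F   F   F   F   F   F   F   F   F   F
  2   T   F   T   F   T   F   T   F   F   F   F   F   F   F   F   F   F   F   F
  3   T   F   T   F   T   F   T   F   T   F   F   F   F   F   F   F   F   F   F
  4   T   F   T   T   T   T   T   T   T   T   F   T   F   F   F   F   F   F   F
  5   T   F   T   T   T   T   T   T   T   T   T   T   T   T   T   F   T   F   F
  6   T   F   T   T   T   T   T   T   T   T   T   T   T   T   T   T   T   T   T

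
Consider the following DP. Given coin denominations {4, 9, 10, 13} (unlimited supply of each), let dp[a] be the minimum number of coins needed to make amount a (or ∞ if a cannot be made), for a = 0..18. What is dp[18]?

 a  0  1  2  3  4  5  6  7  8  9 10 11 12 13 14 15 16 17 18
dp  0  -  -  -  1  -  -  -  2  1  1  -  3  1  2  -  4  2  2
(- denotes ∞ / unreachable)

2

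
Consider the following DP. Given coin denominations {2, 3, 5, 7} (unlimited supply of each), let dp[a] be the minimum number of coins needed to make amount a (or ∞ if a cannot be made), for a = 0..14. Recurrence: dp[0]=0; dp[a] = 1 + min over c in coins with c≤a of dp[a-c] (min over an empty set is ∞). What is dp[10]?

 a  0  1  2  3  4  5  6  7  8  9 10 11 12 13 14
dp  0  -  1  1  2  1  2  1  2  2  2  3  2  3  2
(- denotes ∞ / unreachable)

2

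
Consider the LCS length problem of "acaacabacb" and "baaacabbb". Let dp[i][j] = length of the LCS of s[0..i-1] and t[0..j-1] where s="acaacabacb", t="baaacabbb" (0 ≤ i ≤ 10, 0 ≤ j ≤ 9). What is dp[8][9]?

6

   ''  b  a  a  a  c  a  b  b  b
''  0  0  0  0  0  0  0  0  0  0
 a  0  0  1  1  1  1  1  1  1  1
 c  0  0  1  1  1  2  2  2  2  2
 a  0  0  1  2  2  2  3  3  3  3
 a  0  0  1  2  3  3  3  3  3  3
 c  0  0  1  2  3  4  4  4  4  4
 a  0  0  1  2  3  4  5  5  5  5
 b  0  1  1  2  3  4  5  6  6  6
 a  0  1  2  2  3  4  5  6  6  6
 c  0  1  2  2  3  4  5  6  6  6
 b  0  1  2  2  3  4  5  6  7  7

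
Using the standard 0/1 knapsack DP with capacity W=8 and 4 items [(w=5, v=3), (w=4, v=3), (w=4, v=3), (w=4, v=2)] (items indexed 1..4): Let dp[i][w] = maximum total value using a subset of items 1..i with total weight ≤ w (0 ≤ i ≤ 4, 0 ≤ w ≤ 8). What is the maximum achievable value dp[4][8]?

i\w   0   1   2   3   4   5   6   7   8
  0   0   0   0   0   0   0   0   0   0
  1   0   0   0   0   0   3   3   3   3
  2   0   0   0   0   3   3   3   3   3
  3   0   0   0   0   3   3   3   3   6
  4   0   0   0   0   3   3   3   3   6

6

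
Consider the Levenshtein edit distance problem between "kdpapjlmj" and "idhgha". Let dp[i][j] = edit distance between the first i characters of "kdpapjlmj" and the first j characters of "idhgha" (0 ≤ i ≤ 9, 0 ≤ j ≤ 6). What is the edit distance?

   ''  i  d  h  g  h  a
''  0  1  2  3  4  5  6
 k  1  1  2  3  4  5  6
 d  2  2  1  2  3  4  5
 p  3  3  2  2  3  4  5
 a  4  4  3  3  3  4  4
 p  5  5  4  4  4  4  5
 j  6  6  5  5  5  5  5
 l  7  7  6  6  6  6  6
 m  8  8  7  7  7  7  7
 j  9  9  8  8  8  8  8

8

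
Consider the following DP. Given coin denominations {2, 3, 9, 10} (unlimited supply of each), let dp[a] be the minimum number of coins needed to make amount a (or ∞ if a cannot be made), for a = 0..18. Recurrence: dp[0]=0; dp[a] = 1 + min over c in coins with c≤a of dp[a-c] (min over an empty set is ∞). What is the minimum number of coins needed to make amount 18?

 a  0  1  2  3  4  5  6  7  8  9 10 11 12 13 14 15 16 17 18
dp  0  -  1  1  2  2  2  3  3  1  1  2  2  2  3  3  3  4  2
(- denotes ∞ / unreachable)

2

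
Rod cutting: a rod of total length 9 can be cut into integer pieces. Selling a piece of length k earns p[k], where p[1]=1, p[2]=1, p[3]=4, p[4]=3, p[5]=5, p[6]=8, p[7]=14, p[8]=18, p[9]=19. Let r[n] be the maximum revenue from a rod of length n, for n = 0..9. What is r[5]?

   n    0    1    2    3    4    5    6    7    8    9
r[n]    0    1    2    4    5    6    8   14   18   19

6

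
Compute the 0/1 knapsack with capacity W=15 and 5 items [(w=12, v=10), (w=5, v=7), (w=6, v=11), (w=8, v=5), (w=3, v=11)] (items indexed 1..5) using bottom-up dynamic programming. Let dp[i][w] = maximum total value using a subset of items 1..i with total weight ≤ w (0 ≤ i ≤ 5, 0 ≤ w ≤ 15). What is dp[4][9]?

11

i\w   0   1   2   3   4   5   6   7   8   9  10  11  12  13  14  15
  0   0   0   0   0   0   0   0   0   0   0   0   0   0   0   0   0
  1   0   0   0   0   0   0   0   0   0   0   0   0  10  10  10  10
  2   0   0   0   0   0   7   7   7   7   7   7   7  10  10  10  10
  3   0   0   0   0   0   7  11  11  11  11  11  18  18  18  18  18
  4   0   0   0   0   0   7  11  11  11  11  11  18  18  18  18  18
  5   0   0   0  11  11  11  11  11  18  22  22  22  22  22  29  29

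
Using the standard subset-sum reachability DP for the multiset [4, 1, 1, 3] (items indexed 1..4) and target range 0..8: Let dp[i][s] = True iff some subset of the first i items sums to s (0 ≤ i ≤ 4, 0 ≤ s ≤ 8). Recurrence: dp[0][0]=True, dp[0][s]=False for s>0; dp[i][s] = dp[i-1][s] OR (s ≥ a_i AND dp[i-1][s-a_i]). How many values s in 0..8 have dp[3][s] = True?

6

i\s   0   1   2   3   4   5   6   7   8
  0   T   F   F   F   F   F   F   F   F
  1   T   F   F   F   T   F   F   F   F
  2   T   T   F   F   T   T   F   F   F
  3   T   T   T   F   T   T   T   F   F
  4   T   T   T   T   T   T   T   T   T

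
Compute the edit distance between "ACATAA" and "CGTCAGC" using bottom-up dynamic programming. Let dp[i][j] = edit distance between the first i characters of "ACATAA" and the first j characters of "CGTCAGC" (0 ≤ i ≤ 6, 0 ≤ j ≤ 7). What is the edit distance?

5

   ''  C  G  T  C  A  G  C
''  0  1  2  3  4  5  6  7
 A  1  1  2  3  4  4  5  6
 C  2  1  2  3  3  4  5  5
 A  3  2  2  3  4  3  4  5
 T  4  3  3  2  3  4  4  5
 A  5  4  4  3  3  3  4  5
 A  6  5  5  4  4  3  4  5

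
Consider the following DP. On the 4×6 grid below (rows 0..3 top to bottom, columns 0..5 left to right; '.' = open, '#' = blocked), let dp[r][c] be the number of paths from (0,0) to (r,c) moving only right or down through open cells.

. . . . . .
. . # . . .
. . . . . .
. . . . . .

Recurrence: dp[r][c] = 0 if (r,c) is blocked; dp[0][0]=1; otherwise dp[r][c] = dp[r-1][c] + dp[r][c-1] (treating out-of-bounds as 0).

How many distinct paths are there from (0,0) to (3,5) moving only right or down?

r\c   0   1   2   3   4   5
  0   1   1   1   1   1   1
  1   1   2   0   1   2   3
  2   1   3   3   4   6   9
  3   1   4   7  11  17  26

26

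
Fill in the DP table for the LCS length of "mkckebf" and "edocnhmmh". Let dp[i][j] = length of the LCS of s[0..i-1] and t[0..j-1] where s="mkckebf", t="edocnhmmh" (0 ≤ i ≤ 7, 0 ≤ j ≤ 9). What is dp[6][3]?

1

   ''  e  d  o  c  n  h  m  m  h
''  0  0  0  0  0  0  0  0  0  0
 m  0  0  0  0  0  0  0  1  1  1
 k  0  0  0  0  0  0  0  1  1  1
 c  0  0  0  0  1  1  1  1  1  1
 k  0  0  0  0  1  1  1  1  1  1
 e  0  1  1  1  1  1  1  1  1  1
 b  0  1  1  1  1  1  1  1  1  1
 f  0  1  1  1  1  1  1  1  1  1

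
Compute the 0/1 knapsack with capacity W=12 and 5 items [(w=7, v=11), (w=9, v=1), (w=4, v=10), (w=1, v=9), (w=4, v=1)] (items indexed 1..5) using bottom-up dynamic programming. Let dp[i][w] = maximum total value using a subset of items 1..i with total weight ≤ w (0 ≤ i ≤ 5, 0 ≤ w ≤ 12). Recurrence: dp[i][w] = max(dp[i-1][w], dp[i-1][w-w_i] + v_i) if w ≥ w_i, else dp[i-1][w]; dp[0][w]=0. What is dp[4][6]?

19

i\w   0   1   2   3   4   5   6   7   8   9  10  11  12
  0   0   0   0   0   0   0   0   0   0   0   0   0   0
  1   0   0   0   0   0   0   0  11  11  11  11  11  11
  2   0   0   0   0   0   0   0  11  11  11  11  11  11
  3   0   0   0   0  10  10  10  11  11  11  11  21  21
  4   0   9   9   9  10  19  19  19  20  20  20  21  30
  5   0   9   9   9  10  19  19  19  20  20  20  21  30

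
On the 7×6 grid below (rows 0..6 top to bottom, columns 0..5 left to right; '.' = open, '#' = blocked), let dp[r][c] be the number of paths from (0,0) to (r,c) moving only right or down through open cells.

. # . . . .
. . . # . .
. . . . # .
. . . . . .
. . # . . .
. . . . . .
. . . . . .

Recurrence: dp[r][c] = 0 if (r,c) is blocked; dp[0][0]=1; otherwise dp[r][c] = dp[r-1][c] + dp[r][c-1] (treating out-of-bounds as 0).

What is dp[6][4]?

r\c   0   1   2   3   4   5
  0   1   0   0   0   0   0
  1   1   1   1   0   0   0
  2   1   2   3   3   0   0
  3   1   3   6   9   9   9
  4   1   4   0   9  18  27
  5   1   5   5  14  32  59
  6   1   6  11  25  57 116

57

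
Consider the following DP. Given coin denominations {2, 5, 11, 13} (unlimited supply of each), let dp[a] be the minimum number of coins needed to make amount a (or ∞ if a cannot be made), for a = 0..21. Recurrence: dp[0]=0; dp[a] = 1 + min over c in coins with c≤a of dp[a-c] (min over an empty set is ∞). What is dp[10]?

2

 a  0  1  2  3  4  5  6  7  8  9 10 11 12 13 14 15 16 17 18 19 20 21
dp  0  -  1  -  2  1  3  2  4  3  2  1  3  1  4  2  2  3  2  4  3  3
(- denotes ∞ / unreachable)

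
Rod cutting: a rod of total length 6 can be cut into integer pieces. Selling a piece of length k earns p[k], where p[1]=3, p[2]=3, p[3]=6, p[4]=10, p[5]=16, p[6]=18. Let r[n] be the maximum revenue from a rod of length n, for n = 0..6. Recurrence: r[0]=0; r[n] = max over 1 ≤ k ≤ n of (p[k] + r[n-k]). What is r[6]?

   n    0    1    2    3    4    5    6
r[n]    0    3    6    9   12   16   19

19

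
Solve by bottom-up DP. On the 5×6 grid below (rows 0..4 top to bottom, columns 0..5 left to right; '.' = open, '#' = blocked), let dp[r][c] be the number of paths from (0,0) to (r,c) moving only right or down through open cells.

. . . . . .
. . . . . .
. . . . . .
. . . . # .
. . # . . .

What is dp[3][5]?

21

r\c   0   1   2   3   4   5
  0   1   1   1   1   1   1
  1   1   2   3   4   5   6
  2   1   3   6  10  15  21
  3   1   4  10  20   0  21
  4   1   5   0  20  20  41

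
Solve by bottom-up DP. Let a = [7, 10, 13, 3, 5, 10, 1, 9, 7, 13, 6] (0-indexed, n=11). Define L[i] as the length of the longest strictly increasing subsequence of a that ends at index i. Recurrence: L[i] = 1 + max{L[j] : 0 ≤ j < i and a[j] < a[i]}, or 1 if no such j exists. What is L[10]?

   i    0    1    2    3    4    5    6    7    8    9   10
a[i]    7   10   13    3    5   10    1    9    7   13    6
L[i]    1    2    3    1    2    3    1    3    3    4    3

3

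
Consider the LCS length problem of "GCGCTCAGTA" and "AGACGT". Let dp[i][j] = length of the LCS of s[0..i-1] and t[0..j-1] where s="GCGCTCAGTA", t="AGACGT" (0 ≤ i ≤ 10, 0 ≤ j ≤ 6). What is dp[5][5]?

   ''  A  G  A  C  G  T
''  0  0  0  0  0  0  0
 G  0  0  1  1  1  1  1
 C  0  0  1  1  2  2  2
 G  0  0  1  1  2  3  3
 C  0  0  1  1  2  3  3
 T  0  0  1  1  2  3  4
 C  0  0  1  1  2  3  4
 A  0  1  1  2  2  3  4
 G  0  1  2  2  2  3  4
 T  0  1  2  2  2  3  4
 A  0  1  2  3  3  3  4

3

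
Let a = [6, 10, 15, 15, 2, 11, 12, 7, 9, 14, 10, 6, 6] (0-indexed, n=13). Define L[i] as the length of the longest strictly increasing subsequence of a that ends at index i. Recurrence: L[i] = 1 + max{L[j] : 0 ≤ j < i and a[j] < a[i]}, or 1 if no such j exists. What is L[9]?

   i    0    1    2    3    4    5    6    7    8    9   10   11   12
a[i]    6   10   15   15    2   11   12    7    9   14   10    6    6
L[i]    1    2    3    3    1    3    4    2    3    5    4    2    2

5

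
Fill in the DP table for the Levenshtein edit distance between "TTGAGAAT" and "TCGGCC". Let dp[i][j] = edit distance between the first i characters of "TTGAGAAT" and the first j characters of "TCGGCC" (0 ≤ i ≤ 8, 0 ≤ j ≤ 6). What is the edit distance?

5

   ''  T  C  G  G  C  C
''  0  1  2  3  4  5  6
 T  1  0  1  2  3  4  5
 T  2  1  1  2  3  4  5
 G  3  2  2  1  2  3  4
 A  4  3  3  2  2  3  4
 G  5  4  4  3  2  3  4
 A  6  5  5  4  3  3  4
 A  7  6  6  5  4  4  4
 T  8  7  7  6  5  5  5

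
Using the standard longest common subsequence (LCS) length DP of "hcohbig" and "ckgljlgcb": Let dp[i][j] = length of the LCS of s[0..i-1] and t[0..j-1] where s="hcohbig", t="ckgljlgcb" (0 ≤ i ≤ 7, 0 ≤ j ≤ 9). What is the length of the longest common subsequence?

   ''  c  k  g  l  j  l  g  c  b
''  0  0  0  0  0  0  0  0  0  0
 h  0  0  0  0  0  0  0  0  0  0
 c  0  1  1  1  1  1  1  1  1  1
 o  0  1  1  1  1  1  1  1  1  1
 h  0  1  1  1  1  1  1  1  1  1
 b  0  1  1  1  1  1  1  1  1  2
 i  0  1  1  1  1  1  1  1  1  2
 g  0  1  1  2  2  2  2  2  2  2

2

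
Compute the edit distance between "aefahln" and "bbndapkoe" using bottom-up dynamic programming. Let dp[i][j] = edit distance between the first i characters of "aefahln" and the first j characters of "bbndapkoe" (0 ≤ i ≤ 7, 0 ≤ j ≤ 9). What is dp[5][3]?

   ''  b  b  n  d  a  p  k  o  e
''  0  1  2  3  4  5  6  7  8  9
 a  1  1  2  3  4  4  5  6  7  8
 e  2  2  2  3  4  5  5  6  7  7
 f  3  3  3  3  4  5  6  6  7  8
 a  4  4  4  4  4  4  5  6  7  8
 h  5  5  5  5  5  5  5  6  7  8
 l  6  6  6  6  6  6  6  6  7  8
 n  7  7  7  6  7  7  7  7  7  8

5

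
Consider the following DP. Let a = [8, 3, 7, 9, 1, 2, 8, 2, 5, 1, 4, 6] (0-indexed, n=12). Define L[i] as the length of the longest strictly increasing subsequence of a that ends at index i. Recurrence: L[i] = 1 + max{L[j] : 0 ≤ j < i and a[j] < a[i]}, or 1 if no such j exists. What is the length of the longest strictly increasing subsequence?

   i    0    1    2    3    4    5    6    7    8    9   10   11
a[i]    8    3    7    9    1    2    8    2    5    1    4    6
L[i]    1    1    2    3    1    2    3    2    3    1    3    4

4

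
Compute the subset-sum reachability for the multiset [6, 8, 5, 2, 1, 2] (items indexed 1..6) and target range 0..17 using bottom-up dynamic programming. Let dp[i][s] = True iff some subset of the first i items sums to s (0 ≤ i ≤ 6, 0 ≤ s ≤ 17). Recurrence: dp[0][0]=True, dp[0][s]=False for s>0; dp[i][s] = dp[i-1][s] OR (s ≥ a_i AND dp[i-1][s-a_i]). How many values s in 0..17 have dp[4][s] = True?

12

i\s   0   1   2   3   4   5   6   7   8   9  10  11  12  13  14  15  16  17
  0   T   F   F   F   F   F   F   F   F   F   F   F   F   F   F   F   F   F
  1   T   F   F   F   F   F   T   F   F   F   F   F   F   F   F   F   F   F
  2   T   F   F   F   F   F   T   F   T   F   F   F   F   F   T   F   F   F
  3   T   F   F   F   F   T   T   F   T   F   F   T   F   T   T   F   F   F
  4   T   F   T   F   F   T   T   T   T   F   T   T   F   T   T   T   T   F
  5   T   T   T   T   F   T   T   T   T   T   T   T   T   T   T   T   T   T
  6   T   T   T   T   T   T   T   T   T   T   T   T   T   T   T   T   T   T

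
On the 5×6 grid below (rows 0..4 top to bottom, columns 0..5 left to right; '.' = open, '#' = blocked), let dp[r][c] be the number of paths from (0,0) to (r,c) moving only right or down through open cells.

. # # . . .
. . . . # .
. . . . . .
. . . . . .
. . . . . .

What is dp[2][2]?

3

r\c   0   1   2   3   4   5
  0   1   0   0   0   0   0
  1   1   1   1   1   0   0
  2   1   2   3   4   4   4
  3   1   3   6  10  14  18
  4   1   4  10  20  34  52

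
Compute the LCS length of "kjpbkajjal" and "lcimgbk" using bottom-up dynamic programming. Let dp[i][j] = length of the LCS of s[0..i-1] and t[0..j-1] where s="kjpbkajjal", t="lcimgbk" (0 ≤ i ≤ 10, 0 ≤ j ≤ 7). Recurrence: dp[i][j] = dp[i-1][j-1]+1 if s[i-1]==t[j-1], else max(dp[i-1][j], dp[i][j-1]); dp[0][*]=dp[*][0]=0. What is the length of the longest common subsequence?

2

   ''  l  c  i  m  g  b  k
''  0  0  0  0  0  0  0  0
 k  0  0  0  0  0  0  0  1
 j  0  0  0  0  0  0  0  1
 p  0  0  0  0  0  0  0  1
 b  0  0  0  0  0  0  1  1
 k  0  0  0  0  0  0  1  2
 a  0  0  0  0  0  0  1  2
 j  0  0  0  0  0  0  1  2
 j  0  0  0  0  0  0  1  2
 a  0  0  0  0  0  0  1  2
 l  0  1  1  1  1  1  1  2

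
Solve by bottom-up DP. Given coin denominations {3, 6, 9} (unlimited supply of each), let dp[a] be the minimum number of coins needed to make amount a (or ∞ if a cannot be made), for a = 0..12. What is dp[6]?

1

 a  0  1  2  3  4  5  6  7  8  9 10 11 12
dp  0  -  -  1  -  -  1  -  -  1  -  -  2
(- denotes ∞ / unreachable)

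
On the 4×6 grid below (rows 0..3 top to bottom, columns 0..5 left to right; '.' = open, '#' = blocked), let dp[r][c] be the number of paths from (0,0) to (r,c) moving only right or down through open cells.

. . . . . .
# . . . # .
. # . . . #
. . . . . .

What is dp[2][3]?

r\c   0   1   2   3   4   5
  0   1   1   1   1   1   1
  1   0   1   2   3   0   1
  2   0   0   2   5   5   0
  3   0   0   2   7  12  12

5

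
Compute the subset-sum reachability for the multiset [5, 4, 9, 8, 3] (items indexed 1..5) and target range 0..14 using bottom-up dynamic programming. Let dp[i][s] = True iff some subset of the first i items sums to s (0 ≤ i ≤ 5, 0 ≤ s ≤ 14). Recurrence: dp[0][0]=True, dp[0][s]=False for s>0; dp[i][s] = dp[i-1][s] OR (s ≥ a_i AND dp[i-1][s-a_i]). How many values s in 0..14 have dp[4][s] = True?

8

i\s   0   1   2   3   4   5   6   7   8   9  10  11  12  13  14
  0   T   F   F   F   F   F   F   F   F   F   F   F   F   F   F
  1   T   F   F   F   F   T   F   F   F   F   F   F   F   F   F
  2   T   F   F   F   T   T   F   F   F   T   F   F   F   F   F
  3   T   F   F   F   T   T   F   F   F   T   F   F   F   T   T
  4   T   F   F   F   T   T   F   F   T   T   F   F   T   T   T
  5   T   F   F   T   T   T   F   T   T   T   F   T   T   T   T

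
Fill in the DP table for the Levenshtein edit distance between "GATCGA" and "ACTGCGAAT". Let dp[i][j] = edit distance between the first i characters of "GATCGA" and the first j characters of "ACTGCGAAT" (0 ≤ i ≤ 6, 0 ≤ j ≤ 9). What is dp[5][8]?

5

   ''  A  C  T  G  C  G  A  A  T
''  0  1  2  3  4  5  6  7  8  9
 G  1  1  2  3  3  4  5  6  7  8
 A  2  1  2  3  4  4  5  5  6  7
 T  3  2  2  2  3  4  5  6  6  6
 C  4  3  2  3  3  3  4  5  6  7
 G  5  4  3  3  3  4  3  4  5  6
 A  6  5  4  4  4  4  4  3  4  5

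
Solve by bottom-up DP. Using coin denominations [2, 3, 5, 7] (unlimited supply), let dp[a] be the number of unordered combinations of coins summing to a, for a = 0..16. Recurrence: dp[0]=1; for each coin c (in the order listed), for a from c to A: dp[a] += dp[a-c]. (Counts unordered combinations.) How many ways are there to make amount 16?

after  coin     0     1     2     3     4     5     6     7     8     9    10    11    12    13    14    15    16
          2     1     0     1     0     1     0     1     0     1     0     1     0     1     0     1     0     1
          3     1     0     1     1     1     1     2     1     2     2     2     2     3     2     3     3     3
          5     1     0     1     1     1     2     2     2     3     3     4     4     5     5     6     7     7
          7     1     0     1     1     1     2     2     3     3     4     5     5     7     7     9    10    11

11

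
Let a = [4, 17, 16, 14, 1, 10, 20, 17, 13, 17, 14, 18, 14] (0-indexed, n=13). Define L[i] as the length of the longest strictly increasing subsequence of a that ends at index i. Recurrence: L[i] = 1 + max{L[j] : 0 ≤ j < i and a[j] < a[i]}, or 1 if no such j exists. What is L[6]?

3

   i    0    1    2    3    4    5    6    7    8    9   10   11   12
a[i]    4   17   16   14    1   10   20   17   13   17   14   18   14
L[i]    1    2    2    2    1    2    3    3    3    4    4    5    4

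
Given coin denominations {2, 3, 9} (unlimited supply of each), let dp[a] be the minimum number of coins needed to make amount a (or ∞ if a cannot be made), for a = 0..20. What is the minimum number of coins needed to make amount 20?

3

 a  0  1  2  3  4  5  6  7  8  9 10 11 12 13 14 15 16 17 18 19 20
dp  0  -  1  1  2  2  2  3  3  1  4  2  2  3  3  3  4  4  2  5  3
(- denotes ∞ / unreachable)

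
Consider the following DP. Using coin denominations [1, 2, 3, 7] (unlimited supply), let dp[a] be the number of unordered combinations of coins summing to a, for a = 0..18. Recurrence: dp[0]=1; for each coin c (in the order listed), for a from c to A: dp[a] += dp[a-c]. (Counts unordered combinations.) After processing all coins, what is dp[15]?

38

after  coin     0     1     2     3     4     5     6     7     8     9    10    11    12    13    14    15    16    17    18
          1     1     1     1     1     1     1     1     1     1     1     1     1     1     1     1     1     1     1     1
          2     1     1     2     2     3     3     4     4     5     5     6     6     7     7     8     8     9     9    10
          3     1     1     2     3     4     5     7     8    10    12    14    16    19    21    24    27    30    33    37
          7     1     1     2     3     4     5     7     9    11    14    17    20    24    28    33    38    44    50    57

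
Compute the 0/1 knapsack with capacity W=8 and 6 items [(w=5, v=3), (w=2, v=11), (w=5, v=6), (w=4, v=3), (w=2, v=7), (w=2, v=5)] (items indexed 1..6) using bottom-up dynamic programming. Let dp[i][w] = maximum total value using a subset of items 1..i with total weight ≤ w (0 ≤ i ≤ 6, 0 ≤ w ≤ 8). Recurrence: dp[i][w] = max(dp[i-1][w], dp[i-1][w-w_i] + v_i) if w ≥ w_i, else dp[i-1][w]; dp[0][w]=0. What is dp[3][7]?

17

i\w   0   1   2   3   4   5   6   7   8
  0   0   0   0   0   0   0   0   0   0
  1   0   0   0   0   0   3   3   3   3
  2   0   0  11  11  11  11  11  14  14
  3   0   0  11  11  11  11  11  17  17
  4   0   0  11  11  11  11  14  17  17
  5   0   0  11  11  18  18  18  18  21
  6   0   0  11  11  18  18  23  23  23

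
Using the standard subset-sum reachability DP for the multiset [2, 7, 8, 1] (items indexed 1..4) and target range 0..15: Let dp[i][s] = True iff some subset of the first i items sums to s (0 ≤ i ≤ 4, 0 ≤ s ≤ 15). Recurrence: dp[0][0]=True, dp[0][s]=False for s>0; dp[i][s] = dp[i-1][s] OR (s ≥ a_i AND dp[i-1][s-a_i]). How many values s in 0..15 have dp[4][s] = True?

i\s   0   1   2   3   4   5   6   7   8   9  10  11  12  13  14  15
  0   T   F   F   F   F   F   F   F   F   F   F   F   F   F   F   F
  1   T   F   T   F   F   F   F   F   F   F   F   F   F   F   F   F
  2   T   F   T   F   F   F   F   T   F   T   F   F   F   F   F   F
  3   T   F   T   F   F   F   F   T   T   T   T   F   F   F   F   T
  4   T   T   T   T   F   F   F   T   T   T   T   T   F   F   F   T

10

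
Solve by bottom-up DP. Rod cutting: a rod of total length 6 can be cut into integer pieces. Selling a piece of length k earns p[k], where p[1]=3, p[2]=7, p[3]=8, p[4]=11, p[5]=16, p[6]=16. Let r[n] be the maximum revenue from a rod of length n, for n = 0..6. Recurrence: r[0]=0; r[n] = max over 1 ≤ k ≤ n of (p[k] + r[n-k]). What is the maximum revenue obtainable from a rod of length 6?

21

   n    0    1    2    3    4    5    6
r[n]    0    3    7   10   14   17   21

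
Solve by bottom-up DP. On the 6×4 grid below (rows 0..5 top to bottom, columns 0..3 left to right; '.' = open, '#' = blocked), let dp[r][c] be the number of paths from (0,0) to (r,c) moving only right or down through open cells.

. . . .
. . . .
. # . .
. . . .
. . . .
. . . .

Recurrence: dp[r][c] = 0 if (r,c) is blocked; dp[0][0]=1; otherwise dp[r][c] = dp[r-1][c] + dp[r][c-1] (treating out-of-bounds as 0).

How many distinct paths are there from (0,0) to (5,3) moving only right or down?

r\c   0   1   2   3
  0   1   1   1   1
  1   1   2   3   4
  2   1   0   3   7
  3   1   1   4  11
  4   1   2   6  17
  5   1   3   9  26

26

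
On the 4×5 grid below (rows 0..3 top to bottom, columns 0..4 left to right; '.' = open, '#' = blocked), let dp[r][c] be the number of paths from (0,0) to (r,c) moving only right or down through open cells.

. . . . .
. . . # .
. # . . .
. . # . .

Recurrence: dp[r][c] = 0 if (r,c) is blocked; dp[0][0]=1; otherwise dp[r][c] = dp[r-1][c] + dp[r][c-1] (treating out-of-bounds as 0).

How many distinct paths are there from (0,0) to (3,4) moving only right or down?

r\c   0   1   2   3   4
  0   1   1   1   1   1
  1   1   2   3   0   1
  2   1   0   3   3   4
  3   1   1   0   3   7

7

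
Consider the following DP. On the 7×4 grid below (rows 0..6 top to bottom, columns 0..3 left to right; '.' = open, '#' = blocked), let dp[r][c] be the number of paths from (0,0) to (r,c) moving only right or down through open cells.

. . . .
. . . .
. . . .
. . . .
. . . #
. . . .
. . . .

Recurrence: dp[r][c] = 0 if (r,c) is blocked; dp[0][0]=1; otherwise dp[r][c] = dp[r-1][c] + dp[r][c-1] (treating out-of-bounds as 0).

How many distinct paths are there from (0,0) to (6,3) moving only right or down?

r\c   0   1   2   3
  0   1   1   1   1
  1   1   2   3   4
  2   1   3   6  10
  3   1   4  10  20
  4   1   5  15   0
  5   1   6  21  21
  6   1   7  28  49

49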